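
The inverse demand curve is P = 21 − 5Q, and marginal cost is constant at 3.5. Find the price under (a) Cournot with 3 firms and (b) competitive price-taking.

In a 3-firm Cournot equilibrium, symmetry and the first-order condition give q = (21 − 3.5)/(20) = 0.875. So Q = 2.625 and P = 7.875.
Perfect competition: P = MC = 3.5, so 21 − 5Q = 3.5 and Q = 3.5.

Cournot: P = 7.875; Competition: P = 3.5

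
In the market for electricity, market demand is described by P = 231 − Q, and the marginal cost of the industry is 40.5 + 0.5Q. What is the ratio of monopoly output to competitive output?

Monopoly sets MR = MC: 231 − 2Q = 40.5 + 0.5Q ⇒ Q = 76.2, P = 231 − 76.2 = 154.8.
Competitive equilibrium sets price equal to marginal cost: 231 − Q = 40.5 + 0.5Q, so Q = 127 and P = 104.
Ratio Q_m/Q_c = 76.2/127 = 0.6.

Q_m/Q_c = 0.6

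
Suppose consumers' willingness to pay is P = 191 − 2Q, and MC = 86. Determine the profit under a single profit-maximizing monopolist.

Monopoly sets MR = MC: 191 − 4Q = 86 ⇒ Q = 26.25, P = 191 − 2·26.25 = 138.5.
Profit = (138.5 − 86)·26.25 = 1378.125.

Profit = 1378.125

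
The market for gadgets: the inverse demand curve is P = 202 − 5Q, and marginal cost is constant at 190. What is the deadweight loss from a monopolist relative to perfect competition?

DWL = 3.6

Under competition P = MC = 190, so Q = (202 − 190)/5 = 2.4.
The monopolist equates marginal revenue to marginal cost: 202 − 10Q = 190, so Q = 1.2. From demand, P = 196.
DWL is the triangle between Q = 1.2 and Q = 2.4: ½·(2.4 − 1.2)·(196 − 190) = 3.6.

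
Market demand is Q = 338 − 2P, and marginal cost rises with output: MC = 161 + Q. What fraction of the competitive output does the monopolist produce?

Inverting demand: P = 169 − 0.5Q.
A monopolist chooses Q where MR = MC. MR = 169 − Q; setting this equal to 161 + Q gives Q = 4 and P = 167.
Competitive equilibrium sets price equal to marginal cost: 169 − 0.5Q = 161 + Q, so Q = 16/3 and P = 499/3.
Ratio Q_m/Q_c = 4/(16/3) = 0.75.

Q_m/Q_c = 0.75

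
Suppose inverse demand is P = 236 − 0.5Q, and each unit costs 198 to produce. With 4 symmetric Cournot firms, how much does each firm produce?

q_i = 15.2

In a 4-firm Cournot equilibrium, symmetry and the first-order condition give q = (236 − 198)/(2.5) = 15.2. So Q = 60.8 and P = 205.6.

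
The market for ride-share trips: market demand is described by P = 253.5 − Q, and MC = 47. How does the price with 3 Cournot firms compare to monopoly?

Cournot: P = 98.625; Monopoly: P = 150.25

With 3 symmetric Cournot firms, each firm's FOC gives 253.5 − 4q = 47, so q = 51.625, Q = 3·51.625 = 154.875, and P = 98.625.
Monopoly sets MR = MC: 253.5 − 2Q = 47 ⇒ Q = 103.25, P = 253.5 − 103.25 = 150.25.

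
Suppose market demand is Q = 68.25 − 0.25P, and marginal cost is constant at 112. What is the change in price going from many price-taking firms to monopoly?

Inverting demand: P = 273 − 4Q.
Under competition P = MC = 112, so Q = (273 − 112)/4 = 40.25.
Monopoly sets MR = MC: 273 − 8Q = 112 ⇒ Q = 20.125, P = 273 − 4·20.125 = 192.5.
Change in price: 192.5 − 112 = 80.5.

P rises by 80.5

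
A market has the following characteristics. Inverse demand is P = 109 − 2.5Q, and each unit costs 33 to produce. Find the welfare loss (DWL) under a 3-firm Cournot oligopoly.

DWL = 72.2

Perfect competition: P = MC = 33, so 109 − 2.5Q = 33 and Q = 30.4.
In a 3-firm Cournot equilibrium, symmetry and the first-order condition give q = (109 − 33)/(10) = 7.6. So Q = 22.8 and P = 52.
DWL is the triangle between Q = 22.8 and Q = 30.4: ½·(30.4 − 22.8)·(52 − 33) = 72.2.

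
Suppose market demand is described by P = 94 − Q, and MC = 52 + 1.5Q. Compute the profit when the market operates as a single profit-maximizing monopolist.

Profit = 252

The monopolist equates marginal revenue to marginal cost: 94 − 2Q = 52 + 1.5Q, so Q = 12. From demand, P = 82.
Profit = 82·12 − (52·12 + ½·1.5·12²) = 252.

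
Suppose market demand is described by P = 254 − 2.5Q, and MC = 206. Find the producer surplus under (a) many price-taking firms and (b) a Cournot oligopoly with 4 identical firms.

Competition: PS = 0; Cournot: PS = 147.456

Perfect competition: P = MC = 206, so 254 − 2.5Q = 206 and Q = 19.2.
PS = (206 − 206)·19.2 = 0.
Cournot with 4 identical firms: the symmetric best-response condition is 254 − 12.5q = 206. Each firm produces q = 3.84, total output Q = 15.36, price P = 215.6.
PS = (215.6 − 206)·15.36 = 147.456.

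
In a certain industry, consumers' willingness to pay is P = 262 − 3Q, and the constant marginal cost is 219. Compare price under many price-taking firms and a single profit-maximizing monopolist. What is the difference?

Under competition P = MC = 219, so Q = (262 − 219)/3 = 43/3.
A monopolist chooses Q where MR = MC. MR = 262 − 6Q; setting this equal to 219 gives Q = 43/6 and P = 240.5.
Change in price: 240.5 − 219 = 21.5.

P rises by 21.5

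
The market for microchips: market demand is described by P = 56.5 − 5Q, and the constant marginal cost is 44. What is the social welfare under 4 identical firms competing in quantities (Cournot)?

In a 4-firm Cournot equilibrium, symmetry and the first-order condition give q = (56.5 − 44)/(25) = 0.5. So Q = 2 and P = 46.5.
CS = ½·(56.5 − 46.5)·2 = 10; PS = (46.5 − 44)·2 = 5; TS = 15.

TS = 15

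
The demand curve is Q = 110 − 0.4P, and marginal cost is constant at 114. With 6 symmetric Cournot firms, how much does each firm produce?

q_i = 9.2

Inverting demand: P = 275 − 2.5Q.
With 6 symmetric Cournot firms, each firm's FOC gives 275 − 17.5q = 114, so q = 9.2, Q = 6·9.2 = 55.2, and P = 137.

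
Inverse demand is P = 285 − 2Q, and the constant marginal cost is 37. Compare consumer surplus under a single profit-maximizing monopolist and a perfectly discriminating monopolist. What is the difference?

CS falls by 3844

A monopolist chooses Q where MR = MC. MR = 285 − 4Q; setting this equal to 37 gives Q = 62 and P = 161.
CS = ½·(285 − 161)·62 = 3844.
With perfect price discrimination, output is the efficient level Q = 124 (where demand meets MC), but every buyer pays their willingness to pay: CS = 0 and PS = total surplus.
CS = 0.
Change in consumer surplus: 0 − 3844 = −3844.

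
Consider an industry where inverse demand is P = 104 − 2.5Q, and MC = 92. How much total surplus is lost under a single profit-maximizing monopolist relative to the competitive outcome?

DWL = 7.2

Competitive firms price at marginal cost: P = 92, giving Q = 4.8.
The monopolist equates marginal revenue to marginal cost: 104 − 5Q = 92, so Q = 2.4. From demand, P = 98.
DWL is the triangle between Q = 2.4 and Q = 4.8: ½·(4.8 − 2.4)·(98 − 92) = 7.2.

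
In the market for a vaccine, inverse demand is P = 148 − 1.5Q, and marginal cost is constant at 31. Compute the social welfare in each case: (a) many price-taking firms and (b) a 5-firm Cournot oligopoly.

Competitive firms price at marginal cost: P = 31, giving Q = 78.
CS = ½·(148 − 31)·78 = 4563; PS = (31 − 31)·78 = 0; TS = 4563.
With 5 symmetric Cournot firms, each firm's FOC gives 148 − 9q = 31, so q = 13, Q = 5·13 = 65, and P = 50.5.
CS = ½·(148 − 50.5)·65 = 3168.75; PS = (50.5 − 31)·65 = 1267.5; TS = 4436.25.

Competition: TS = 4563; Cournot: TS = 4436.25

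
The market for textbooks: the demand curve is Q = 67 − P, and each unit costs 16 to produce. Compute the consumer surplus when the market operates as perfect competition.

CS = 1300.5

Inverting demand: P = 67 − Q.
Perfect competition: P = MC = 16, so 67 − Q = 16 and Q = 51.
CS = ½·(67 − 16)·51 = 1300.5.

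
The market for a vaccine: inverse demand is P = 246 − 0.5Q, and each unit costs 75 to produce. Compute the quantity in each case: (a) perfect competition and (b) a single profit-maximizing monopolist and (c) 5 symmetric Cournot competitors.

Competition: Q = 342; Monopoly: Q = 171; Cournot: Q = 285

Competitive firms price at marginal cost: P = 75, giving Q = 342.
A monopolist chooses Q where MR = MC. MR = 246 − Q; setting this equal to 75 gives Q = 171 and P = 160.5.
In a 5-firm Cournot equilibrium, symmetry and the first-order condition give q = (246 − 75)/(3) = 57. So Q = 285 and P = 103.5.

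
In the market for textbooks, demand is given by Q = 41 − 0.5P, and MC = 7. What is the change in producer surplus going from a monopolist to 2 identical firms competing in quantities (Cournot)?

PS falls by 78.125

Inverting demand: P = 82 − 2Q.
A monopolist chooses Q where MR = MC. MR = 82 − 4Q; setting this equal to 7 gives Q = 18.75 and P = 44.5.
PS = (44.5 − 7)·18.75 = 703.125.
Cournot with 2 identical firms: the symmetric best-response condition is 82 − 6q = 7. Each firm produces q = 12.5, total output Q = 25, price P = 32.
PS = (32 − 7)·25 = 625.
Change in producer surplus: 625 − 703.125 = −78.125.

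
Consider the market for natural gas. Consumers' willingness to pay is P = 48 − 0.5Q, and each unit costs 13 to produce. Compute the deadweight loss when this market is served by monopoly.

DWL = 306.25

Under competition P = MC = 13, so Q = (48 − 13)/0.5 = 70.
A monopolist chooses Q where MR = MC. MR = 48 − Q; setting this equal to 13 gives Q = 35 and P = 30.5.
DWL is the triangle between Q = 35 and Q = 70: ½·(70 − 35)·(30.5 − 13) = 306.25.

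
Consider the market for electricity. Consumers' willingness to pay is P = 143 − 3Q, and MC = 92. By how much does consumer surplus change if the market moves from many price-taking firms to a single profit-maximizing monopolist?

Consumer surplus falls by 325.125

Competitive firms price at marginal cost: P = 92, giving Q = 17.
CS = ½·(143 − 92)·17 = 433.5.
A monopolist chooses Q where MR = MC. MR = 143 − 6Q; setting this equal to 92 gives Q = 8.5 and P = 117.5.
CS = ½·(143 − 117.5)·8.5 = 108.375.
Change in consumer surplus: 108.375 − 433.5 = −325.125.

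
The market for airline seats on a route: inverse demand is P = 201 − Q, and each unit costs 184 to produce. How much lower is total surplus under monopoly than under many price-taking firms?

Competitive firms price at marginal cost: P = 184, giving Q = 17.
CS = ½·(201 − 184)·17 = 144.5; PS = (184 − 184)·17 = 0; TS = 144.5.
The monopolist equates marginal revenue to marginal cost: 201 − 2Q = 184, so Q = 8.5. From demand, P = 192.5.
CS = ½·(201 − 192.5)·8.5 = 36.125; PS = (192.5 − 184)·8.5 = 72.25; TS = 108.375.
Change in total surplus: 108.375 − 144.5 = −36.125.

TS falls by 36.125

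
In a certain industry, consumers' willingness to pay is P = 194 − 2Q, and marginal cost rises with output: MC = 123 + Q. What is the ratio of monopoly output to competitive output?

Q_m/Q_c = 0.6

The monopolist equates marginal revenue to marginal cost: 194 − 4Q = 123 + Q, so Q = 14.2. From demand, P = 165.6.
Competitive equilibrium sets price equal to marginal cost: 194 − 2Q = 123 + Q, so Q = 71/3 and P = 440/3.
Ratio Q_m/Q_c = 14.2/(71/3) = 0.6.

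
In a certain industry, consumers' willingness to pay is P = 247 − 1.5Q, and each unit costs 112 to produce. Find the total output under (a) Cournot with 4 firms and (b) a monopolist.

In a 4-firm Cournot equilibrium, symmetry and the first-order condition give q = (247 − 112)/(7.5) = 18. So Q = 72 and P = 139.
Monopoly sets MR = MC: 247 − 3Q = 112 ⇒ Q = 45, P = 247 − 1.5·45 = 179.5.

Cournot: Q = 72; Monopoly: Q = 45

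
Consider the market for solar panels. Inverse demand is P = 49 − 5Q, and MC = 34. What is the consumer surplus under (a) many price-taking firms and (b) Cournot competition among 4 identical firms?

Competitive firms price at marginal cost: P = 34, giving Q = 3.
CS = ½·(49 − 34)·3 = 22.5.
With 4 symmetric Cournot firms, each firm's FOC gives 49 − 25q = 34, so q = 0.6, Q = 4·0.6 = 2.4, and P = 37.
CS = ½·(49 − 37)·2.4 = 14.4.

Competition: CS = 22.5; Cournot: CS = 14.4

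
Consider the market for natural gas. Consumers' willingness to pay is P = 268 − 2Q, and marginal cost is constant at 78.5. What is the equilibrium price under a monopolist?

P = 173.25

The monopolist equates marginal revenue to marginal cost: 268 − 4Q = 78.5, so Q = 47.375. From demand, P = 173.25.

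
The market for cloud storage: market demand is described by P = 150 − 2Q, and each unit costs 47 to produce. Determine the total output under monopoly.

A monopolist chooses Q where MR = MC. MR = 150 − 4Q; setting this equal to 47 gives Q = 25.75 and P = 98.5.

Q = 25.75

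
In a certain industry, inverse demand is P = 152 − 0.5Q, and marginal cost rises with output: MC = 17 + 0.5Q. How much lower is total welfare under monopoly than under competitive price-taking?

Total welfare falls by 1012.5

Under competition P = MC: 152 − 0.5Q = 17 + 0.5Q ⇒ Q = 135, P = 84.5.
CS = ½·(152 − 84.5)·135 = 4556.25; PS = (84.5·135 − 17·135 − ½·0.5·135²) = 4556.25; TS = 9112.5.
A monopolist chooses Q where MR = MC. MR = 152 − Q; setting this equal to 17 + 0.5Q gives Q = 90 and P = 107.
CS = ½·(152 − 107)·90 = 2025; PS = (107·90 − 17·90 − ½·0.5·90²) = 6075; TS = 8100.
Change in total welfare: 8100 − 9112.5 = −1012.5.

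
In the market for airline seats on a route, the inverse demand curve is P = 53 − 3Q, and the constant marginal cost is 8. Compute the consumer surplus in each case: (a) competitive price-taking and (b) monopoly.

Competition: CS = 337.5; Monopoly: CS = 84.375

Competitive firms price at marginal cost: P = 8, giving Q = 15.
CS = ½·(53 − 8)·15 = 337.5.
The monopolist equates marginal revenue to marginal cost: 53 − 6Q = 8, so Q = 7.5. From demand, P = 30.5.
CS = ½·(53 − 30.5)·7.5 = 84.375.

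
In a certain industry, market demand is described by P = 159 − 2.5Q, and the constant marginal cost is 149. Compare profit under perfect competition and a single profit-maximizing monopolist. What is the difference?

π rises by 10

Competitive firms price at marginal cost: P = 149, giving Q = 4.
Profit = (149 − 149)·4 = 0.
The monopolist equates marginal revenue to marginal cost: 159 − 5Q = 149, so Q = 2. From demand, P = 154.
Profit = (154 − 149)·2 = 10.
Change in profit: 10 − 0 = 10.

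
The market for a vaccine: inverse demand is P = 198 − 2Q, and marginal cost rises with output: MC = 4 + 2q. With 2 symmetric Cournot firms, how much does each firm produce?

q_i = 24.25

Cournot with 2 identical firms: the symmetric best-response condition is 198 − 6q = 4 + 2q. Each firm produces q = 24.25, total output Q = 48.5, price P = 101.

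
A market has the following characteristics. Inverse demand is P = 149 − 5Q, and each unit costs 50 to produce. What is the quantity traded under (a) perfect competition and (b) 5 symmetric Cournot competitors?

Perfect competition: P = MC = 50, so 149 − 5Q = 50 and Q = 19.8.
Cournot with 5 identical firms: the symmetric best-response condition is 149 − 30q = 50. Each firm produces q = 3.3, total output Q = 16.5, price P = 66.5.

Competition: Q = 19.8; Cournot: Q = 16.5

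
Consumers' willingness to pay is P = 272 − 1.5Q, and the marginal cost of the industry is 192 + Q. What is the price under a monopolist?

The monopolist equates marginal revenue to marginal cost: 272 − 3Q = 192 + Q, so Q = 20. From demand, P = 242.

P = 242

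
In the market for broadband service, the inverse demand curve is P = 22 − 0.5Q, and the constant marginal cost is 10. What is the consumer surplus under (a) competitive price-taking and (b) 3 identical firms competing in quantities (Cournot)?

Competitive firms price at marginal cost: P = 10, giving Q = 24.
CS = ½·(22 − 10)·24 = 144.
With 3 symmetric Cournot firms, each firm's FOC gives 22 − 2q = 10, so q = 6, Q = 3·6 = 18, and P = 13.
CS = ½·(22 − 13)·18 = 81.

Competition: CS = 144; Cournot: CS = 81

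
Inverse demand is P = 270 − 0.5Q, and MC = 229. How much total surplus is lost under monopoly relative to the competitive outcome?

Competitive firms price at marginal cost: P = 229, giving Q = 82.
A monopolist chooses Q where MR = MC. MR = 270 − Q; setting this equal to 229 gives Q = 41 and P = 249.5.
DWL is the triangle between Q = 41 and Q = 82: ½·(82 − 41)·(249.5 − 229) = 420.25.

DWL = 420.25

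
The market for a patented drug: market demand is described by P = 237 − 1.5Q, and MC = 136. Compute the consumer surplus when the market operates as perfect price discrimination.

CS = 0

Under first-degree price discrimination the firm charges each unit its demand price and produces up to where P = MC, i.e. Q = 202/3. Consumer surplus is zero; producer surplus equals total surplus.
CS = 0.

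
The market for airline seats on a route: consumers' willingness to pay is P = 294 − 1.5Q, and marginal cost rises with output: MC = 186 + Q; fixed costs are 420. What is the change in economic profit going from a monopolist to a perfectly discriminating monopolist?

Economic profit rises by 874.8

Monopoly sets MR = MC: 294 − 3Q = 186 + Q ⇒ Q = 27, P = 294 − 1.5·27 = 253.5.
Profit = 253.5·27 − (186·27 + ½·1·27²) − 420 = 1038.
Under first-degree price discrimination the firm charges each unit its demand price and produces up to where P = MC, i.e. Q = 43.2. Consumer surplus is zero; producer surplus equals total surplus.
PS equals the full surplus area, 2332.8. Profit = 2332.8 − 420 = 1912.8.
Change in economic profit: 1912.8 − 1038 = 874.8.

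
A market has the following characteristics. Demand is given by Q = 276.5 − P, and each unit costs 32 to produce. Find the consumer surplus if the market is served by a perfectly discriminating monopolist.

CS = 0

Inverting demand: P = 276.5 − Q.
Under first-degree price discrimination the firm charges each unit its demand price and produces up to where P = MC, i.e. Q = 244.5. Consumer surplus is zero; producer surplus equals total surplus.
CS = 0.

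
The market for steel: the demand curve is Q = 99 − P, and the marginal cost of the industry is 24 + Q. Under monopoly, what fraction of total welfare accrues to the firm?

PS/TS = 0.75

Inverting demand: P = 99 − Q.
A monopolist chooses Q where MR = MC. MR = 99 − 2Q; setting this equal to 24 + Q gives Q = 25 and P = 74.
CS = ½·(99 − 74)·25 = 312.5.
PS = P·Q − VC(Q) = 74·25 − (24·25 + ½·1·25²) = 937.5.
Share captured = PS/TS = 937.5/1250 = 0.75.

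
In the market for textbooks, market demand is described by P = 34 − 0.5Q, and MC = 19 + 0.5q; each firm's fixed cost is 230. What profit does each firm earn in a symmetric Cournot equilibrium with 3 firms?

With 3 symmetric Cournot firms, each firm's FOC gives 34 − 2q = 19 + 0.5q, so q = 6, Q = 3·6 = 18, and P = 25.
Each firm's profit = 25·6 − (19·6 + ½·0.5·6²) − 230 = −203.

π_i = −203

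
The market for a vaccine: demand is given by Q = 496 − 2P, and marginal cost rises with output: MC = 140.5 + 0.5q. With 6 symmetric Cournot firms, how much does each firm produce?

Inverting demand: P = 248 − 0.5Q.
Cournot with 6 identical firms: the symmetric best-response condition is 248 − 3.5q = 140.5 + 0.5q. Each firm produces q = 26.875, total output Q = 161.25, price P = 167.375.

q_i = 26.875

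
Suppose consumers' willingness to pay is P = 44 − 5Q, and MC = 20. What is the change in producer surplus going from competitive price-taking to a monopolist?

Under competition P = MC = 20, so Q = (44 − 20)/5 = 4.8.
PS = (20 − 20)·4.8 = 0.
A monopolist chooses Q where MR = MC. MR = 44 − 10Q; setting this equal to 20 gives Q = 2.4 and P = 32.
PS = (32 − 20)·2.4 = 28.8.
Change in producer surplus: 28.8 − 0 = 28.8.

PS rises by 28.8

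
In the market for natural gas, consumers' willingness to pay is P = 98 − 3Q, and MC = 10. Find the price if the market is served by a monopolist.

P = 54

Monopoly sets MR = MC: 98 − 6Q = 10 ⇒ Q = 44/3, P = 98 − 3·44/3 = 54.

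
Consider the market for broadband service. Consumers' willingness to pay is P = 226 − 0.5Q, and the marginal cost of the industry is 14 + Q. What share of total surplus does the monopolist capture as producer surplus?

PS/TS = 0.8

Monopoly sets MR = MC: 226 − Q = 14 + Q ⇒ Q = 106, P = 226 − 0.5·106 = 173.
CS = ½·(226 − 173)·106 = 2809.
PS = P·Q − VC(Q) = 173·106 − (14·106 + ½·1·106²) = 11236.
Share captured = PS/TS = 11236/14045 = 0.8.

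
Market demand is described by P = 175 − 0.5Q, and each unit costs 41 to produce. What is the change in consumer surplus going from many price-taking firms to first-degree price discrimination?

CS falls by 17956

Under competition P = MC = 41, so Q = (175 − 41)/0.5 = 268.
CS = ½·(175 − 41)·268 = 17956.
With perfect price discrimination, output is the efficient level Q = 268 (where demand meets MC), but every buyer pays their willingness to pay: CS = 0 and PS = total surplus.
CS = 0.
Change in consumer surplus: 0 − 17956 = −17956.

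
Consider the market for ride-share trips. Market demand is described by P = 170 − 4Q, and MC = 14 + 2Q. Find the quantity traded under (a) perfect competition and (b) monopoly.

Competition: Q = 26; Monopoly: Q = 15.6

Under competition P = MC: 170 − 4Q = 14 + 2Q ⇒ Q = 26, P = 66.
The monopolist equates marginal revenue to marginal cost: 170 − 8Q = 14 + 2Q, so Q = 15.6. From demand, P = 107.6.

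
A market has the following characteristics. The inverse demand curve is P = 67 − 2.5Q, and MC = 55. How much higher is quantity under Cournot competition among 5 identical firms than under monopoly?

The monopolist equates marginal revenue to marginal cost: 67 − 5Q = 55, so Q = 2.4. From demand, P = 61.
With 5 symmetric Cournot firms, each firm's FOC gives 67 − 15q = 55, so q = 0.8, Q = 5·0.8 = 4, and P = 57.
Change in quantity: 4 − 2.4 = 1.6.

Q rises by 1.6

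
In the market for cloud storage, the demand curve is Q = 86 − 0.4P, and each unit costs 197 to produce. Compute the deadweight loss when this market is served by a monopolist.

Inverting demand: P = 215 − 2.5Q.
Under competition P = MC = 197, so Q = (215 − 197)/2.5 = 7.2.
A monopolist chooses Q where MR = MC. MR = 215 − 5Q; setting this equal to 197 gives Q = 3.6 and P = 206.
DWL is the triangle between Q = 3.6 and Q = 7.2: ½·(7.2 − 3.6)·(206 − 197) = 16.2.

DWL = 16.2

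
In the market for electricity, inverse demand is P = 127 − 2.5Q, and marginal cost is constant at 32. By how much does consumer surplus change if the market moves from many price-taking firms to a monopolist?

CS falls by 1353.75

Under competition P = MC = 32, so Q = (127 − 32)/2.5 = 38.
CS = ½·(127 − 32)·38 = 1805.
Monopoly sets MR = MC: 127 − 5Q = 32 ⇒ Q = 19, P = 127 − 2.5·19 = 79.5.
CS = ½·(127 − 79.5)·19 = 451.25.
Change in consumer surplus: 451.25 − 1805 = −1353.75.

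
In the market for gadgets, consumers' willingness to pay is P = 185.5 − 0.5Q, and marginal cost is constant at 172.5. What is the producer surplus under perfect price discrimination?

Under first-degree price discrimination the firm charges each unit its demand price and produces up to where P = MC, i.e. Q = 26. Consumer surplus is zero; producer surplus equals total surplus.
PS = ½·(185.5 − 172.5)·26 = 169.

PS = 169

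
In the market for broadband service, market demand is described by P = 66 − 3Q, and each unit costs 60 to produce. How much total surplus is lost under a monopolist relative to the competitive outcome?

DWL = 1.5

Competitive firms price at marginal cost: P = 60, giving Q = 2.
Monopoly sets MR = MC: 66 − 6Q = 60 ⇒ Q = 1, P = 66 − 3·1 = 63.
DWL is the triangle between Q = 1 and Q = 2: ½·(2 − 1)·(63 − 60) = 1.5.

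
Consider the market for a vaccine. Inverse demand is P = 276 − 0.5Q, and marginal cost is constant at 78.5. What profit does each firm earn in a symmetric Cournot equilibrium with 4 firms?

With 4 symmetric Cournot firms, each firm's FOC gives 276 − 2.5q = 78.5, so q = 79, Q = 4·79 = 316, and P = 118.
Each firm's profit = (118 − 78.5)·79 = 3120.5.

π_i = 3120.5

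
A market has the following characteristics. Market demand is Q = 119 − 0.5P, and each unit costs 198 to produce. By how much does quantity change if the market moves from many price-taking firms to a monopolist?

Q falls by 10

Inverting demand: P = 238 − 2Q.
Competitive firms price at marginal cost: P = 198, giving Q = 20.
Monopoly sets MR = MC: 238 − 4Q = 198 ⇒ Q = 10, P = 238 − 2·10 = 218.
Change in quantity: 10 − 20 = −10.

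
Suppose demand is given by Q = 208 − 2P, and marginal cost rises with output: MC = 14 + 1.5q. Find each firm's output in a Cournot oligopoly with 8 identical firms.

Inverting demand: P = 104 − 0.5Q.
In a 8-firm Cournot equilibrium, symmetry and the first-order condition give q = (104 − 14)/(6) = 15. So Q = 120 and P = 44.

q_i = 15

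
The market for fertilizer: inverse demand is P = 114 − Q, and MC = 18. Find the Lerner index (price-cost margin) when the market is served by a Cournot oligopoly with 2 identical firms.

Lerner index = 0.64

Cournot with 2 identical firms: the symmetric best-response condition is 114 − 3q = 18. Each firm produces q = 32, total output Q = 64, price P = 50.
Lerner index = (P − MC)/P = (50 − 18)/50 = 0.64.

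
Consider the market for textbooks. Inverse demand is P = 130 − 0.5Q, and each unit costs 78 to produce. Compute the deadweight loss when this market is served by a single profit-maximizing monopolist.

DWL = 676

Perfect competition: P = MC = 78, so 130 − 0.5Q = 78 and Q = 104.
Monopoly sets MR = MC: 130 − Q = 78 ⇒ Q = 52, P = 130 − 0.5·52 = 104.
DWL is the triangle between Q = 52 and Q = 104: ½·(104 − 52)·(104 − 78) = 676.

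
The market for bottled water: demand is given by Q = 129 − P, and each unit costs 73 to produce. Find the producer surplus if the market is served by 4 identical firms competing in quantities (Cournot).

Inverting demand: P = 129 − Q.
With 4 symmetric Cournot firms, each firm's FOC gives 129 − 5q = 73, so q = 11.2, Q = 4·11.2 = 44.8, and P = 84.2.
PS = (84.2 − 73)·44.8 = 501.76.

PS = 501.76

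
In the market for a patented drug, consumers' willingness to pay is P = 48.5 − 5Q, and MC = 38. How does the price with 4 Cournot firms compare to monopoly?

Cournot: P = 40.1; Monopoly: P = 43.25

In a 4-firm Cournot equilibrium, symmetry and the first-order condition give q = (48.5 − 38)/(25) = 0.42. So Q = 1.68 and P = 40.1.
A monopolist chooses Q where MR = MC. MR = 48.5 − 10Q; setting this equal to 38 gives Q = 1.05 and P = 43.25.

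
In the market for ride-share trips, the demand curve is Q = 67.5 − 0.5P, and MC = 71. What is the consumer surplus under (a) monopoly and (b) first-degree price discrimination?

Inverting demand: P = 135 − 2Q.
The monopolist equates marginal revenue to marginal cost: 135 − 4Q = 71, so Q = 16. From demand, P = 103.
CS = ½·(135 − 103)·16 = 256.
With perfect price discrimination, output is the efficient level Q = 32 (where demand meets MC), but every buyer pays their willingness to pay: CS = 0 and PS = total surplus.
CS = 0.

Monopoly: CS = 256; Perfect PD: CS = 0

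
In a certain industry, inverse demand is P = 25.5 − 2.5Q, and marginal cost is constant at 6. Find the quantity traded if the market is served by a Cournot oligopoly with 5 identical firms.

With 5 symmetric Cournot firms, each firm's FOC gives 25.5 − 15q = 6, so q = 1.3, Q = 5·1.3 = 6.5, and P = 9.25.

Q = 6.5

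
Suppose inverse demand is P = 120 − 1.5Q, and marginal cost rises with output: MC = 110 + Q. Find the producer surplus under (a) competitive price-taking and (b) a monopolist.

Under competition P = MC: 120 − 1.5Q = 110 + Q ⇒ Q = 4, P = 114.
PS = P·Q − VC(Q) = 114·4 − (110·4 + ½·1·4²) = 8.
A monopolist chooses Q where MR = MC. MR = 120 − 3Q; setting this equal to 110 + Q gives Q = 2.5 and P = 116.25.
PS = P·Q − VC(Q) = 116.25·2.5 − (110·2.5 + ½·1·2.5²) = 12.5.

Competition: PS = 8; Monopoly: PS = 12.5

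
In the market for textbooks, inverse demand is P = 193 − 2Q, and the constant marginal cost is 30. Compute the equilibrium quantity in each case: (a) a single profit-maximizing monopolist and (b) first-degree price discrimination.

The monopolist equates marginal revenue to marginal cost: 193 − 4Q = 30, so Q = 40.75. From demand, P = 111.5.
With perfect price discrimination, output is the efficient level Q = 81.5 (where demand meets MC), but every buyer pays their willingness to pay: CS = 0 and PS = total surplus.

Monopoly: Q = 40.75; Perfect PD: Q = 81.5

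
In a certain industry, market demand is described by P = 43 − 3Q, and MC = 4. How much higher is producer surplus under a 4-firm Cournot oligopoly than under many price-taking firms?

Producer surplus rises by 81.12

Competitive firms price at marginal cost: P = 4, giving Q = 13.
PS = (4 − 4)·13 = 0.
With 4 symmetric Cournot firms, each firm's FOC gives 43 − 15q = 4, so q = 2.6, Q = 4·2.6 = 10.4, and P = 11.8.
PS = (11.8 − 4)·10.4 = 81.12.
Change in producer surplus: 81.12 − 0 = 81.12.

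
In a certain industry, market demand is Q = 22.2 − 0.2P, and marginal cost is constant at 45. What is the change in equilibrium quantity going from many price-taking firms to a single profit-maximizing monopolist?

Inverting demand: P = 111 − 5Q.
Competitive firms price at marginal cost: P = 45, giving Q = 13.2.
The monopolist equates marginal revenue to marginal cost: 111 − 10Q = 45, so Q = 6.6. From demand, P = 78.
Change in equilibrium quantity: 6.6 − 13.2 = −6.6.

Q falls by 6.6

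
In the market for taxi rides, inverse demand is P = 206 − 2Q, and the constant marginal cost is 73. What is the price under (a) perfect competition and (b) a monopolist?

Perfect competition: P = MC = 73, so 206 − 2Q = 73 and Q = 66.5.
The monopolist equates marginal revenue to marginal cost: 206 − 4Q = 73, so Q = 33.25. From demand, P = 139.5.

Competition: P = 73; Monopoly: P = 139.5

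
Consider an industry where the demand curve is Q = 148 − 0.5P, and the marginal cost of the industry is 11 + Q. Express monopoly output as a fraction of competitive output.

Q_m/Q_c = 0.6

Inverting demand: P = 296 − 2Q.
The monopolist equates marginal revenue to marginal cost: 296 − 4Q = 11 + Q, so Q = 57. From demand, P = 182.
Under competition P = MC: 296 − 2Q = 11 + Q ⇒ Q = 95, P = 106.
Ratio Q_m/Q_c = 57/95 = 0.6.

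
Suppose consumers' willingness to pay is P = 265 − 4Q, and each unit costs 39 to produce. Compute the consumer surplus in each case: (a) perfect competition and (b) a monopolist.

Competitive firms price at marginal cost: P = 39, giving Q = 56.5.
CS = ½·(265 − 39)·56.5 = 6384.5.
A monopolist chooses Q where MR = MC. MR = 265 − 8Q; setting this equal to 39 gives Q = 28.25 and P = 152.
CS = ½·(265 − 152)·28.25 = 1596.125.

Competition: CS = 6384.5; Monopoly: CS = 1596.125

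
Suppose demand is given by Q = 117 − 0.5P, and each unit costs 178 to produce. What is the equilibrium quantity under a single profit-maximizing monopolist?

Inverting demand: P = 234 − 2Q.
The monopolist equates marginal revenue to marginal cost: 234 − 4Q = 178, so Q = 14. From demand, P = 206.

Q = 14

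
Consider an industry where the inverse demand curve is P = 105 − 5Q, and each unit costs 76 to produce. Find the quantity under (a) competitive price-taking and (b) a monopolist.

Competition: Q = 5.8; Monopoly: Q = 2.9

Under competition P = MC = 76, so Q = (105 − 76)/5 = 5.8.
A monopolist chooses Q where MR = MC. MR = 105 − 10Q; setting this equal to 76 gives Q = 2.9 and P = 90.5.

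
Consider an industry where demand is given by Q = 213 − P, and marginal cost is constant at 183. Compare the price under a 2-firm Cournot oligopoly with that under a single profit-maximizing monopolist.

Inverting demand: P = 213 − Q.
Cournot with 2 identical firms: the symmetric best-response condition is 213 − 3q = 183. Each firm produces q = 10, total output Q = 20, price P = 193.
Monopoly sets MR = MC: 213 − 2Q = 183 ⇒ Q = 15, P = 213 − 15 = 198.

Cournot: P = 193; Monopoly: P = 198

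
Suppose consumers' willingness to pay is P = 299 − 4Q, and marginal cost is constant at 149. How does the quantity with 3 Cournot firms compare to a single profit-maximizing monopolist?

Cournot with 3 identical firms: the symmetric best-response condition is 299 − 16q = 149. Each firm produces q = 9.375, total output Q = 28.125, price P = 186.5.
The monopolist equates marginal revenue to marginal cost: 299 − 8Q = 149, so Q = 18.75. From demand, P = 224.

Cournot: Q = 28.125; Monopoly: Q = 18.75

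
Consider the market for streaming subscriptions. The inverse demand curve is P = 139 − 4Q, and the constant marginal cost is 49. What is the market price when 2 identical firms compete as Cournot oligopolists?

P = 79

In a 2-firm Cournot equilibrium, symmetry and the first-order condition give q = (139 − 49)/(12) = 7.5. So Q = 15 and P = 79.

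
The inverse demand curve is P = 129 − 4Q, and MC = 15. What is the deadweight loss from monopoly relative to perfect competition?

Perfect competition: P = MC = 15, so 129 − 4Q = 15 and Q = 28.5.
Monopoly sets MR = MC: 129 − 8Q = 15 ⇒ Q = 14.25, P = 129 − 4·14.25 = 72.
DWL is the triangle between Q = 14.25 and Q = 28.5: ½·(28.5 − 14.25)·(72 − 15) = 406.125.

DWL = 406.125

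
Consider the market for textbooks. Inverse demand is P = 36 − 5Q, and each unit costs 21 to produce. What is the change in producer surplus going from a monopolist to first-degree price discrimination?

Monopoly sets MR = MC: 36 − 10Q = 21 ⇒ Q = 1.5, P = 36 − 5·1.5 = 28.5.
PS = (28.5 − 21)·1.5 = 11.25.
A perfectly discriminating monopolist sells every unit with P(Q) ≥ MC(Q), so output equals the competitive quantity Q = 3. Each buyer pays their reservation price, so CS = 0 and the firm captures all surplus.
PS = ½·(36 − 21)·3 = 22.5.
Change in producer surplus: 22.5 − 11.25 = 11.25.

PS rises by 11.25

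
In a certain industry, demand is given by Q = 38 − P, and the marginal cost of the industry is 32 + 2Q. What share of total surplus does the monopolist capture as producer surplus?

PS/TS = 0.8

Inverting demand: P = 38 − Q.
Monopoly sets MR = MC: 38 − 2Q = 32 + 2Q ⇒ Q = 1.5, P = 38 − 1.5 = 36.5.
CS = ½·(38 − 36.5)·1.5 = 1.125.
PS = P·Q − VC(Q) = 36.5·1.5 − (32·1.5 + ½·2·1.5²) = 4.5.
Share captured = PS/TS = 4.5/5.625 = 0.8.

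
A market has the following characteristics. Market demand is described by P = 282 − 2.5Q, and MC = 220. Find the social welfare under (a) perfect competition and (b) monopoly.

Competition: TS = 768.8; Monopoly: TS = 576.6

Competitive firms price at marginal cost: P = 220, giving Q = 24.8.
CS = ½·(282 − 220)·24.8 = 768.8; PS = (220 − 220)·24.8 = 0; TS = 768.8.
Monopoly sets MR = MC: 282 − 5Q = 220 ⇒ Q = 12.4, P = 282 − 2.5·12.4 = 251.
CS = ½·(282 − 251)·12.4 = 192.2; PS = (251 − 220)·12.4 = 384.4; TS = 576.6.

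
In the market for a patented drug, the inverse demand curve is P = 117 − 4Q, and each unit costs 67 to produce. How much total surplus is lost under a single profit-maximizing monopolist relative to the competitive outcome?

Competitive firms price at marginal cost: P = 67, giving Q = 12.5.
The monopolist equates marginal revenue to marginal cost: 117 − 8Q = 67, so Q = 6.25. From demand, P = 92.
DWL is the triangle between Q = 6.25 and Q = 12.5: ½·(12.5 − 6.25)·(92 − 67) = 78.125.

DWL = 78.125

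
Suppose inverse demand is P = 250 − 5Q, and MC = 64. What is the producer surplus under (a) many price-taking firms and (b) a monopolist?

Competition: PS = 0; Monopoly: PS = 1729.8

Perfect competition: P = MC = 64, so 250 − 5Q = 64 and Q = 37.2.
PS = (64 − 64)·37.2 = 0.
A monopolist chooses Q where MR = MC. MR = 250 − 10Q; setting this equal to 64 gives Q = 18.6 and P = 157.
PS = (157 − 64)·18.6 = 1729.8.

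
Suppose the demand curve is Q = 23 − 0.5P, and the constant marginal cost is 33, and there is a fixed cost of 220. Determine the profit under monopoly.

Profit = −198.875

Inverting demand: P = 46 − 2Q.
A monopolist chooses Q where MR = MC. MR = 46 − 4Q; setting this equal to 33 gives Q = 3.25 and P = 39.5.
Profit = (39.5 − 33)·3.25 − 220 = −198.875.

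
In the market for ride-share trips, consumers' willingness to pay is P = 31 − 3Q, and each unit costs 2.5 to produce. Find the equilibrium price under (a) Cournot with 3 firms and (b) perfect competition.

Cournot with 3 identical firms: the symmetric best-response condition is 31 − 12q = 2.5. Each firm produces q = 2.375, total output Q = 7.125, price P = 9.625.
Under competition P = MC = 2.5, so Q = (31 − 2.5)/3 = 9.5.

Cournot: P = 9.625; Competition: P = 2.5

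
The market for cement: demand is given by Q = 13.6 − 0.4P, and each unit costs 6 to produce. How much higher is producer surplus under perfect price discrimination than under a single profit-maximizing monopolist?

Producer surplus rises by 78.4

Inverting demand: P = 34 − 2.5Q.
The monopolist equates marginal revenue to marginal cost: 34 − 5Q = 6, so Q = 5.6. From demand, P = 20.
PS = (20 − 6)·5.6 = 78.4.
Under first-degree price discrimination the firm charges each unit its demand price and produces up to where P = MC, i.e. Q = 11.2. Consumer surplus is zero; producer surplus equals total surplus.
PS = ½·(34 − 6)·11.2 = 156.8.
Change in producer surplus: 156.8 − 78.4 = 78.4.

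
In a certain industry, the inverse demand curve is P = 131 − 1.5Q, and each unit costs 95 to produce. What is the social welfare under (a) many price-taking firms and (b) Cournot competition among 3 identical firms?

Competitive firms price at marginal cost: P = 95, giving Q = 24.
CS = ½·(131 − 95)·24 = 432; PS = (95 − 95)·24 = 0; TS = 432.
With 3 symmetric Cournot firms, each firm's FOC gives 131 − 6q = 95, so q = 6, Q = 3·6 = 18, and P = 104.
CS = ½·(131 − 104)·18 = 243; PS = (104 − 95)·18 = 162; TS = 405.

Competition: TS = 432; Cournot: TS = 405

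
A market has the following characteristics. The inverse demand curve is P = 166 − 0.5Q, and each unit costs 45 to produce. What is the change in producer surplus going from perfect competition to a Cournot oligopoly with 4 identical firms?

Producer surplus rises by 4685.12

Under competition P = MC = 45, so Q = (166 − 45)/0.5 = 242.
PS = (45 − 45)·242 = 0.
Cournot with 4 identical firms: the symmetric best-response condition is 166 − 2.5q = 45. Each firm produces q = 48.4, total output Q = 193.6, price P = 69.2.
PS = (69.2 − 45)·193.6 = 4685.12.
Change in producer surplus: 4685.12 − 0 = 4685.12.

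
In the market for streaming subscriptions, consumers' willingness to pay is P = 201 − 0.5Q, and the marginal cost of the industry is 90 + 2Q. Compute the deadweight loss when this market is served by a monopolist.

DWL = 68.45

Competitive equilibrium sets price equal to marginal cost: 201 − 0.5Q = 90 + 2Q, so Q = 44.4 and P = 178.8.
The monopolist equates marginal revenue to marginal cost: 201 − Q = 90 + 2Q, so Q = 37. From demand, P = 182.5.
CS = ½·(201 − 178.8)·44.4 = 492.84; PS = (178.8·44.4 − 90·44.4 − ½·2·44.4²) = 1971.36; TS = 2464.2.
CS = ½·(201 − 182.5)·37 = 342.25; PS = (182.5·37 − 90·37 − ½·2·37²) = 2053.5; TS = 2395.75.
DWL = 2464.2 − 2395.75 = 68.45.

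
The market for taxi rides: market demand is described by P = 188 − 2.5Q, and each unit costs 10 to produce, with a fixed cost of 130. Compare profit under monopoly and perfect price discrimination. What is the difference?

π rises by 3168.4

Monopoly sets MR = MC: 188 − 5Q = 10 ⇒ Q = 35.6, P = 188 − 2.5·35.6 = 99.
Profit = (99 − 10)·35.6 − 130 = 3038.4.
A perfectly discriminating monopolist sells every unit with P(Q) ≥ MC(Q), so output equals the competitive quantity Q = 71.2. Each buyer pays their reservation price, so CS = 0 and the firm captures all surplus.
PS equals the full surplus area, 6336.8. Profit = 6336.8 − 130 = 6206.8.
Change in profit: 6206.8 − 3038.4 = 3168.4.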